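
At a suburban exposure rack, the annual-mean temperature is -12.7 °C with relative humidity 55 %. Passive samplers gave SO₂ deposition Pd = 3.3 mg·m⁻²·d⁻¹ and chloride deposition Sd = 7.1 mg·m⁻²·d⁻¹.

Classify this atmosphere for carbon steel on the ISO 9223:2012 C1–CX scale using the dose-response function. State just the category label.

carbon steel: temperature factor f = +0.150·(-22.7) = -3.4050
  SO₂ term: 1.77·3.3^0.52·exp(0.02·55-3.4050) = 0.3285
  Sd branch = 0.102·Sd^0.62·e^(0.033·RH+0.04·T) = 1.271 μm/a
  r_corr = 0.3285 + 1.271 = 1.599 μm/a
ISO 9223 Table 2 (carbon steel): 1.3 < 1.6 ≤ 25 μm/a ⇒ C2

C2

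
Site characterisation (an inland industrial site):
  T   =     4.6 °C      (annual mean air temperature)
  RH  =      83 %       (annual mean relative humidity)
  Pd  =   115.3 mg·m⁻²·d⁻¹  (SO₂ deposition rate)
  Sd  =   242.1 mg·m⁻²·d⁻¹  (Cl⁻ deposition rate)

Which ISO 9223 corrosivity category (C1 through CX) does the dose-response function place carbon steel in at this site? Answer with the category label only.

carbon steel: f(T) = +0.150·(T−10) [T≤10 °C] = -0.8100
  SO₂ term: 1.77·115.3^0.52·exp(0.02·83-0.8100) = 48.9
  Sd branch = 0.102·Sd^0.62·e^(0.033·RH+0.04·T) = 57.03 μm/a
  r_corr = 48.9 + 57.03 = 105.9 μm/a
ISO 9223 Table 2 (carbon steel): 80 < 106 ≤ 200 μm/a ⇒ C5

C5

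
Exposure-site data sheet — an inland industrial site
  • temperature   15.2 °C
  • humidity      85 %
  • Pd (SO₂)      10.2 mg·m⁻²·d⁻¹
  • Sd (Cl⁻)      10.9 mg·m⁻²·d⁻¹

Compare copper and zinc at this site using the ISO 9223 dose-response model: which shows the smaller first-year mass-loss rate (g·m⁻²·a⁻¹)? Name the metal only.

zinc

copper: T>10 °C ⇒ hinge -0.080·(15.2−10) = -0.4160
  SO₂ term: 0.0053·10.2^0.26·exp(0.059·85-0.4160) = 0.9635
  Cl⁻ term: 0.01025·10.9^0.27·exp(0.036·85+0.049·15.2) = 0.8775
  sum: 0.9635 + 0.8775 → r_corr = 1.841 μm/a
  mass loss = 1.841 μm/a × 8.96 g/cm³ = 16.49 g·m⁻²·a⁻¹
zinc: T>10 °C ⇒ hinge -0.071·(15.2−10) = -0.3692
  SO₂ term: 0.0129·10.2^0.44·exp(0.046·85-0.3692) = 1.236
  Sd branch = 0.0175·Sd^0.57·e^(0.008·RH+0.085·T) = 0.4907 μm/a
  sum: 1.236 + 0.4907 → r_corr = 1.727 μm/a
  mass loss = 1.727 μm/a × 7.14 g/cm³ = 12.33 g·m⁻²·a⁻¹
Ordering by g·m⁻²·a⁻¹: copper (16.5) > zinc (12.3)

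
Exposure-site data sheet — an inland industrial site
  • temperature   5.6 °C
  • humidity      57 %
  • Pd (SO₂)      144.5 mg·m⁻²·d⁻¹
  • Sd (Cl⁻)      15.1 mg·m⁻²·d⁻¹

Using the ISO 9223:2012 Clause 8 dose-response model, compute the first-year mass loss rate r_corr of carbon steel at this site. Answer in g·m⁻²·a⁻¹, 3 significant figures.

r_corr = 334 g·m⁻²·a⁻¹

carbon steel: T≤10 °C ⇒ hinge +0.150·(5.6−10) = -0.6600
  sulphur-dioxide contribution → 37.98 μm/a
  chloride contribution → 4.506 μm/a
  total first-year rate 42.49 μm/a
Convert to mass loss: 42.49 μm/a × 7.85 g/cm³ = 333.5 g·m⁻²·a⁻¹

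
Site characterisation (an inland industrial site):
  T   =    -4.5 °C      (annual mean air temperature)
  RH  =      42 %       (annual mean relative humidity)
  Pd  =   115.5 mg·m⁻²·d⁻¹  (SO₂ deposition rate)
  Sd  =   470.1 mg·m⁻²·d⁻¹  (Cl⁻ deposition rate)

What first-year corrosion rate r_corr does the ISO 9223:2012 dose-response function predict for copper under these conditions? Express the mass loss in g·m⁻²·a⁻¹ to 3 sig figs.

copper: f(T) = +0.126·(T−10) [T≤10 °C] = -1.8270
  SO₂ term: 0.0053·115.5^0.26·exp(0.059·42-1.8270) = 0.03494
  Sd branch = 0.01025·Sd^0.27·e^(0.036·RH+0.049·T) = 0.1964 μm/a
  sum: 0.03494 + 0.1964 → r_corr = 0.2313 μm/a
Convert to mass loss: 0.2313 μm/a × 8.96 g/cm³ = 2.073 g·m⁻²·a⁻¹

r_corr = 2.07 g·m⁻²·a⁻¹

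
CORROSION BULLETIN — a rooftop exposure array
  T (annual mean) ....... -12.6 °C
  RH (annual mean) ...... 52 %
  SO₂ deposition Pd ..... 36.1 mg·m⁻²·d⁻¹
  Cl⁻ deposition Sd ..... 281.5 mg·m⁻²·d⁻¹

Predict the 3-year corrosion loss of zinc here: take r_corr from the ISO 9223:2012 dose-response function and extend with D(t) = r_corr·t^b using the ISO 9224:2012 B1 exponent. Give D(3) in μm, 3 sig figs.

zinc: temperature factor f = +0.038·(-22.6) = -0.8588
  SO₂ term: 0.0129·36.1^0.44·exp(0.046·52-0.8588) = 0.2896
  Sd branch = 0.0175·Sd^0.57·e^(0.008·RH+0.085·T) = 0.2263 μm/a
  r_corr = 0.2896 + 0.2263 = 0.5159 μm/a
Power-law: D(3) = r_corr · 3^0.813
  D(3) = 0.5159 × 3^0.813 = 0.5159 × 2.443 = 1.26 μm

D(3) = 1.26 μm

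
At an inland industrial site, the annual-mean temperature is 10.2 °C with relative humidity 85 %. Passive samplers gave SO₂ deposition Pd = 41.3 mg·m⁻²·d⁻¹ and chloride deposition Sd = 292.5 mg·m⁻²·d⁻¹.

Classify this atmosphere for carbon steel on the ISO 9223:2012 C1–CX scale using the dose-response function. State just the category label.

carbon steel: T>10 °C ⇒ hinge -0.054·(10.2−10) = -0.0108
  sulphur-dioxide contribution → 66.36 μm/a
  chloride contribution → 85.7 μm/a
  total first-year rate 152.1 μm/a
152 μm/a falls in (80, 200] for carbon steel → category C5

C5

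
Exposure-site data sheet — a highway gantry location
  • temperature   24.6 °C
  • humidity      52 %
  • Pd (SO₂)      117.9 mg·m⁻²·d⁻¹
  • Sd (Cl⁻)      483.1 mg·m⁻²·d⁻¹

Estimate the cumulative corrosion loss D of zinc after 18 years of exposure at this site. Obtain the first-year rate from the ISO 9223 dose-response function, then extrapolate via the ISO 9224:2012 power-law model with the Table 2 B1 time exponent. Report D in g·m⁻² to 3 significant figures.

D(18) = 575 g·m⁻²

zinc: T>10 °C ⇒ hinge -0.071·(24.6−10) = -1.0366
  sulphur-dioxide contribution → 0.408 μm/a
  chloride contribution → 7.273 μm/a
  total first-year rate 7.681 μm/a
Long-term exponent b (ISO 9224 Table 2, B1) = 0.813
  D(18) = 7.681 × 18^0.813 = 7.681 × 10.48 = 80.53 μm
  Mass loss = 80.53 μm × 7.14 g/cm³ = 575 g·m⁻²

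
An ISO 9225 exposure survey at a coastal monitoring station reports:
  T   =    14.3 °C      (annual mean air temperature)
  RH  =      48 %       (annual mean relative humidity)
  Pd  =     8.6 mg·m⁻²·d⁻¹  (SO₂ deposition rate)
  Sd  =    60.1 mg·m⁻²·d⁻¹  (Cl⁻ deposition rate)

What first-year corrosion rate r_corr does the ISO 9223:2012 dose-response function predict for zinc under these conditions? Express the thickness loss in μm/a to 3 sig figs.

r_corr = 1.12 μm/a

zinc: temperature factor f = -0.071·(4.3) = -0.3053
  sulphur-dioxide contribution → 0.2229 μm/a
  chloride contribution → 0.8946 μm/a
  ⇒ r_corr(zinc) = 1.118 μm/a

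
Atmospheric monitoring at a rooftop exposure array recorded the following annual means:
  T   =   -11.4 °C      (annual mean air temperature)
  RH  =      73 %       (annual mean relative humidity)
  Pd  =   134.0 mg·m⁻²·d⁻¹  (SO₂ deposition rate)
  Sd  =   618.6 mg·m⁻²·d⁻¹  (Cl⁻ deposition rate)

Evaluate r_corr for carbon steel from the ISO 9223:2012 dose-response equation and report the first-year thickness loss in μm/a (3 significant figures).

r_corr = 42.6 μm/a

carbon steel: f(T) = +0.150·(T−10) [T≤10 °C] = -3.2100
  SO₂ term: 1.77·134.0^0.52·exp(0.02·73-3.2100) = 3.927
  Cl⁻ term: 0.102·618.6^0.62·exp(0.033·73+0.04·-11.4) = 38.68
  r_corr = 3.927 + 38.68 = 42.6 μm/a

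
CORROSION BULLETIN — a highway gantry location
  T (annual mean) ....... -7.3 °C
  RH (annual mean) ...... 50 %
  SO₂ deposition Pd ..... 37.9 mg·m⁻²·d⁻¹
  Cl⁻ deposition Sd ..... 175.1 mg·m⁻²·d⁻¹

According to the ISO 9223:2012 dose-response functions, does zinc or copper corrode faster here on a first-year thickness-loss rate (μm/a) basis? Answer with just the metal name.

zinc: temperature factor f = +0.038·(-17.3) = -0.6574
  Pd branch = 0.0129·Pd^0.44·e^(0.046·RH+f) = 0.33 μm/a
  Sd branch = 0.0175·Sd^0.57·e^(0.008·RH+0.085·T) = 0.2667 μm/a
  sum: 0.33 + 0.2667 → r_corr = 0.5967 μm/a
copper: T≤10 °C ⇒ hinge +0.126·(-7.3−10) = -2.1798
  Pd branch = 0.0053·Pd^0.26·e^(0.059·RH+f) = 0.02946 μm/a
  Cl⁻ term: 0.01025·175.1^0.27·exp(0.036·50+0.049·-7.3) = 0.1749
  sum: 0.02946 + 0.1749 → r_corr = 0.2044 μm/a
Ordering by μm/a: zinc (0.597) > copper (0.204)

zinc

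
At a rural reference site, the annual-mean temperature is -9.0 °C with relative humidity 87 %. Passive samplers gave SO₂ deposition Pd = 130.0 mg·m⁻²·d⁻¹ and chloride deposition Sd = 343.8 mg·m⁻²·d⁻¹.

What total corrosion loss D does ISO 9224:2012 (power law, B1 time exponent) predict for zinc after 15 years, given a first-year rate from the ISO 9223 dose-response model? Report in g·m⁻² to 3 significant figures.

zinc: temperature factor f = +0.038·(-19.0) = -0.7220
  Pd branch = 0.0129·Pd^0.44·e^(0.046·RH+f) = 2.919 μm/a
  Cl⁻ term: 0.0175·343.8^0.57·exp(0.008·87+0.085·-9.0) = 0.4558
  sum: 2.919 + 0.4558 → r_corr = 3.375 μm/a
ISO 9224: D(t) = r_corr · t^b with b = 0.813 (zinc, B1)
  D(15) = 3.375 × 15^0.813 = 3.375 × 9.04 = 30.51 μm
  Mass loss = 30.51 μm × 7.14 g/cm³ = 217.8 g·m⁻²

D(15) = 218 g·m⁻²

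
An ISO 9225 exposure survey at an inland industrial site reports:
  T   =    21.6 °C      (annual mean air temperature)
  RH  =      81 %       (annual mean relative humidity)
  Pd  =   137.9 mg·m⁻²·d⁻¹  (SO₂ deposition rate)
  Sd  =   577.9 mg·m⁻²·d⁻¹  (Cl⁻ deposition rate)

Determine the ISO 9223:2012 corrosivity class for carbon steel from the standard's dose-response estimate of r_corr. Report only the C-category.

carbon steel: T>10 °C ⇒ hinge -0.054·(21.6−10) = -0.6264
  SO₂ term: 1.77·137.9^0.52·exp(0.02·81-0.6264) = 61.95
  Sd branch = 0.102·Sd^0.62·e^(0.033·RH+0.04·T) = 180.7 μm/a
  r_corr = 61.95 + 180.7 = 242.7 μm/a
243 μm/a falls in (200, 700] for carbon steel → category CX

CX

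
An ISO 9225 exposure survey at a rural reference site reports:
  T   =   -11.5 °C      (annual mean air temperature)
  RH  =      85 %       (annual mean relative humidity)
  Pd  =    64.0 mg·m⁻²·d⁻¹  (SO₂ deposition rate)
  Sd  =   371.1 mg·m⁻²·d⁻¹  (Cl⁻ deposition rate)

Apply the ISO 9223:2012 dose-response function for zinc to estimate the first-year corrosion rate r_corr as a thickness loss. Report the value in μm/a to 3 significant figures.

r_corr = 2.15 μm/a

zinc: temperature factor f = +0.038·(-21.5) = -0.8170
  sulphur-dioxide contribution → 1.772 μm/a
  chloride contribution → 0.3788 μm/a
  ⇒ r_corr(zinc) = 2.151 μm/a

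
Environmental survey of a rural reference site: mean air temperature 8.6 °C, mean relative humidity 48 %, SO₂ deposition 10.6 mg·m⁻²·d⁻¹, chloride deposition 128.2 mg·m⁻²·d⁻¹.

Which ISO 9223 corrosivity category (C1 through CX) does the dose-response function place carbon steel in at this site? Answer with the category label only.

carbon steel: T≤10 °C ⇒ hinge +0.150·(8.6−10) = -0.2100
  SO₂ term: 1.77·10.6^0.52·exp(0.02·48-0.2100) = 12.79
  Cl⁻ term: 0.102·128.2^0.62·exp(0.033·48+0.04·8.6) = 14.22
  sum: 12.79 + 14.22 → r_corr = 27.01 μm/a
Category bounds: 25…50 μm/a bracket r_corr ⇒ C3

C3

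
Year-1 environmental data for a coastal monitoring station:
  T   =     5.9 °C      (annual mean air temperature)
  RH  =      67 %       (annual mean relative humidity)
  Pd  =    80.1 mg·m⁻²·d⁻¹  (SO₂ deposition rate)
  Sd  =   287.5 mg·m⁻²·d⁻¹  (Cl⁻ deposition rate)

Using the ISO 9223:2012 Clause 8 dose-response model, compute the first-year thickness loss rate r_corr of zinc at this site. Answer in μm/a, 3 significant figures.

r_corr = 2.90 μm/a

zinc: temperature factor f = +0.038·(-4.1) = -0.1558
  sulphur-dioxide contribution → 1.656 μm/a
  chloride contribution → 1.245 μm/a
  total first-year rate 2.9 μm/a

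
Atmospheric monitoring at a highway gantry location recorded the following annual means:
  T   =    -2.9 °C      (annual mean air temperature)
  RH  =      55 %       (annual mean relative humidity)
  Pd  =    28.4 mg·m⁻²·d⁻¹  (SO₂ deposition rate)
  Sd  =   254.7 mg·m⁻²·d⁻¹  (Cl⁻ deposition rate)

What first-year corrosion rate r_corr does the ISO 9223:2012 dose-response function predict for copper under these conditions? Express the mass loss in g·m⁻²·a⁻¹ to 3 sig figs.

copper: f(T) = +0.126·(T−10) [T≤10 °C] = -1.6254
  Pd branch = 0.0053·Pd^0.26·e^(0.059·RH+f) = 0.0639 μm/a
  Sd branch = 0.01025·Sd^0.27·e^(0.036·RH+0.049·T) = 0.2874 μm/a
  r_corr = 0.0639 + 0.2874 = 0.3513 μm/a
Convert to mass loss: 0.3513 μm/a × 8.96 g/cm³ = 3.148 g·m⁻²·a⁻¹

r_corr = 3.15 g·m⁻²·a⁻¹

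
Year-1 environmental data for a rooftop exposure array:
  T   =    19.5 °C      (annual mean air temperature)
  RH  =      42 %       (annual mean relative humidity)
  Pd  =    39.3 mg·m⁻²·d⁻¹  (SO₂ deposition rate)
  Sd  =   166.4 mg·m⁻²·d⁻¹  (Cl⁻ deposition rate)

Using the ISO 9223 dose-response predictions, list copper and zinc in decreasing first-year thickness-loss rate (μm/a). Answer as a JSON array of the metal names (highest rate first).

["zinc", "copper"]

copper: f(T) = -0.080·(T−10) [T>10 °C] = -0.7600
  sulphur-dioxide contribution → 0.07672 μm/a
  chloride contribution → 0.4809 μm/a
  ⇒ r_corr(copper) = 0.5576 μm/a
zinc: temperature factor f = -0.071·(9.5) = -0.6745
  sulphur-dioxide contribution → 0.2282 μm/a
  chloride contribution → 2.371 μm/a
  total first-year rate 2.599 μm/a
Ordering by μm/a: zinc (2.6) > copper (0.558)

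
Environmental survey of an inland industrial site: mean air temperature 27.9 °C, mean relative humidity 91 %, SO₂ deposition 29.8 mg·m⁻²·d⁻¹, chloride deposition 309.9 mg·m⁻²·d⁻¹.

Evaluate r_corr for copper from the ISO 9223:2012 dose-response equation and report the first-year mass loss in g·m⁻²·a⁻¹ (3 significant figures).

r_corr = 50.8 g·m⁻²·a⁻¹

copper: T>10 °C ⇒ hinge -0.080·(27.9−10) = -1.4320
  SO₂ term: 0.0053·29.8^0.26·exp(0.059·91-1.4320) = 0.6567
  Cl⁻ term: 0.01025·309.9^0.27·exp(0.036·91+0.049·27.9) = 5.01
  r_corr = 0.6567 + 5.01 = 5.667 μm/a
Convert to mass loss: 5.667 μm/a × 8.96 g/cm³ = 50.77 g·m⁻²·a⁻¹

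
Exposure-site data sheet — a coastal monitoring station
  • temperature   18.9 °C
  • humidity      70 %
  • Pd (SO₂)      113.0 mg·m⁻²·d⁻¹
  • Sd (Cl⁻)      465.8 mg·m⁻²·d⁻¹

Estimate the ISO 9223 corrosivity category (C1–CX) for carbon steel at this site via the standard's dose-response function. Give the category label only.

carbon steel: T>10 °C ⇒ hinge -0.054·(18.9−10) = -0.4806
  sulphur-dioxide contribution → 51.86 μm/a
  chloride contribution → 98.73 μm/a
  ⇒ r_corr(carbon steel) = 150.6 μm/a
Category bounds: 80…200 μm/a bracket r_corr ⇒ C5

C5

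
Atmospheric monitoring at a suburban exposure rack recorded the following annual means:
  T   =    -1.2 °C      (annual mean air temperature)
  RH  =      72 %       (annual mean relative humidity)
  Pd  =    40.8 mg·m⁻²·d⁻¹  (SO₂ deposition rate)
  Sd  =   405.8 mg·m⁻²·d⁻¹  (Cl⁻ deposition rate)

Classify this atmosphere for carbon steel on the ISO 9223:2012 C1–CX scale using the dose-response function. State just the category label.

C4

carbon steel: T≤10 °C ⇒ hinge +0.150·(-1.2−10) = -1.6800
  SO₂ term: 1.77·40.8^0.52·exp(0.02·72-1.6800) = 9.578
  Cl⁻ term: 0.102·405.8^0.62·exp(0.033·72+0.04·-1.2) = 43.33
  sum: 9.578 + 43.33 → r_corr = 52.91 μm/a
Category bounds: 50…80 μm/a bracket r_corr ⇒ C4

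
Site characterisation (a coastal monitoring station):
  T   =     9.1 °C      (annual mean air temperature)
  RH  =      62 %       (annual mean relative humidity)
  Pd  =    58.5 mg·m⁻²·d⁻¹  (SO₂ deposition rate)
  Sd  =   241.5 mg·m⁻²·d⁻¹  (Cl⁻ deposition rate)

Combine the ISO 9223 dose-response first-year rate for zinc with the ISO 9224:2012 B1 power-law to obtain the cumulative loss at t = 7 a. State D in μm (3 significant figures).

zinc: f(T) = +0.038·(T−10) [T≤10 °C] = -0.0342
  sulphur-dioxide contribution → 1.294 μm/a
  chloride contribution → 1.421 μm/a
  ⇒ r_corr(zinc) = 2.715 μm/a
ISO 9224: D(t) = r_corr · t^b with b = 0.813 (zinc, B1)
  D(7) = 2.715 × 7^0.813 = 2.715 × 4.865 = 13.21 μm

D(7) = 13.2 μm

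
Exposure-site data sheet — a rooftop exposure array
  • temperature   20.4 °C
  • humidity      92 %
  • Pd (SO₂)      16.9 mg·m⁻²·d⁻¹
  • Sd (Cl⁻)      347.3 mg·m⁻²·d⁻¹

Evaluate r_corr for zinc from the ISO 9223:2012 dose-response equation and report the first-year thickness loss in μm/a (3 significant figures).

zinc: T>10 °C ⇒ hinge -0.071·(20.4−10) = -0.7384
  Pd branch = 0.0129·Pd^0.44·e^(0.046·RH+f) = 1.473 μm/a
  Sd branch = 0.0175·Sd^0.57·e^(0.008·RH+0.085·T) = 5.807 μm/a
  sum: 1.473 + 5.807 → r_corr = 7.28 μm/a

r_corr = 7.28 μm/a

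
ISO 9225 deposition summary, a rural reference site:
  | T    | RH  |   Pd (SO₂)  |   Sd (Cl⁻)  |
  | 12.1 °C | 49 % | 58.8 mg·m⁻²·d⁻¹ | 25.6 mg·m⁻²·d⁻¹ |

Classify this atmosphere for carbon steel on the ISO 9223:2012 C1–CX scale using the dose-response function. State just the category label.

C3

carbon steel: temperature factor f = -0.054·(2.1) = -0.1134
  SO₂ term: 1.77·58.8^0.52·exp(0.02·49-0.1134) = 35.03
  Sd branch = 0.102·Sd^0.62·e^(0.033·RH+0.04·T) = 6.225 μm/a
  sum: 35.03 + 6.225 → r_corr = 41.25 μm/a
ISO 9223 Table 2 (carbon steel): 25 < 41.3 ≤ 50 μm/a ⇒ C3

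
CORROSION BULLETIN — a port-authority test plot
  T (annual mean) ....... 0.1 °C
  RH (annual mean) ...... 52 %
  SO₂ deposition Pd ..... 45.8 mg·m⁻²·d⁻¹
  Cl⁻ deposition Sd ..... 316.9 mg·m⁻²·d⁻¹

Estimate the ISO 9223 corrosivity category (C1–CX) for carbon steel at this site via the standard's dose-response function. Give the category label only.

carbon steel: f(T) = +0.150·(T−10) [T≤10 °C] = -1.4850
  sulphur-dioxide contribution → 8.286 μm/a
  chloride contribution → 20.24 μm/a
  ⇒ r_corr(carbon steel) = 28.52 μm/a
Category bounds: 25…50 μm/a bracket r_corr ⇒ C3

C3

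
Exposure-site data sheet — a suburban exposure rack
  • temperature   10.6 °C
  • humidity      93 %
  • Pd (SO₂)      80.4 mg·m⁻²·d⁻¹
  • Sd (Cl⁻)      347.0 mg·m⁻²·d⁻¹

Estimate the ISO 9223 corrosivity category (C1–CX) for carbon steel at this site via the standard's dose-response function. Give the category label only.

CX

carbon steel: T>10 °C ⇒ hinge -0.054·(10.6−10) = -0.0324
  SO₂ term: 1.77·80.4^0.52·exp(0.02·93-0.0324) = 107.8
  Cl⁻ term: 0.102·347.0^0.62·exp(0.033·93+0.04·10.6) = 126.1
  r_corr = 107.8 + 126.1 = 233.8 μm/a
ISO 9223 Table 2 (carbon steel): 200 < 234 ≤ 700 μm/a ⇒ CX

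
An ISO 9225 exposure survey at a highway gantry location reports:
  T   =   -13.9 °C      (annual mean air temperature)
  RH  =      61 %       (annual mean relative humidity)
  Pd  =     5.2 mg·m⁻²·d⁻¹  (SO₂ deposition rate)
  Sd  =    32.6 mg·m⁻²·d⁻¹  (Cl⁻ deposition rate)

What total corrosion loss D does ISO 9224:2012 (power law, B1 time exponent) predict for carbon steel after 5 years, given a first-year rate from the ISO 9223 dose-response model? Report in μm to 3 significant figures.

D(5) = 9.72 μm

carbon steel: temperature factor f = +0.150·(-23.9) = -3.5850
  SO₂ term: 1.77·5.2^0.52·exp(0.02·61-3.5850) = 0.3919
  Sd branch = 0.102·Sd^0.62·e^(0.033·RH+0.04·T) = 3.798 μm/a
  sum: 0.3919 + 3.798 → r_corr = 4.19 μm/a
Long-term exponent b (ISO 9224 Table 2, B1) = 0.523
  D(5) = 4.19 × 5^0.523 = 4.19 × 2.32 = 9.722 μm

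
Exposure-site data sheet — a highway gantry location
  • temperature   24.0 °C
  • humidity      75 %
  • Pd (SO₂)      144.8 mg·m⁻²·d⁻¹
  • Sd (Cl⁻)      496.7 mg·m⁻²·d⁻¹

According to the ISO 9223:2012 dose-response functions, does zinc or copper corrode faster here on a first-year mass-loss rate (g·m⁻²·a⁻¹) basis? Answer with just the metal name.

zinc

zinc: temperature factor f = -0.071·(14.0) = -0.9940
  Pd branch = 0.0129·Pd^0.44·e^(0.046·RH+f) = 1.343 μm/a
  Cl⁻ term: 0.0175·496.7^0.57·exp(0.008·75+0.085·24.0) = 8.44
  r_corr = 1.343 + 8.44 = 9.783 μm/a
  mass loss = 9.783 μm/a × 7.14 g/cm³ = 69.85 g·m⁻²·a⁻¹
copper: f(T) = -0.080·(T−10) [T>10 °C] = -1.1200
  SO₂ term: 0.0053·144.8^0.26·exp(0.059·75-1.1200) = 0.5265
  Sd branch = 0.01025·Sd^0.27·e^(0.036·RH+0.049·T) = 2.642 μm/a
  sum: 0.5265 + 2.642 → r_corr = 3.169 μm/a
  mass loss = 3.169 μm/a × 8.96 g/cm³ = 28.39 g·m⁻²·a⁻¹
Ordering by g·m⁻²·a⁻¹: zinc (69.8) > copper (28.4)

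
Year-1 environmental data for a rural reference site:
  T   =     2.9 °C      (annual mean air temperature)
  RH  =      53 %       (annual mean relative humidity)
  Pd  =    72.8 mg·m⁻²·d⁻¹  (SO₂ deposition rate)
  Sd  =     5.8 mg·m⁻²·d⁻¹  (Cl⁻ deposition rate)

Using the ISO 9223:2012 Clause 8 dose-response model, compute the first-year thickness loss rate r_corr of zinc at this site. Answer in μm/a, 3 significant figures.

r_corr = 0.837 μm/a

zinc: temperature factor f = +0.038·(-7.1) = -0.2698
  sulphur-dioxide contribution → 0.744 μm/a
  chloride contribution → 0.09319 μm/a
  ⇒ r_corr(zinc) = 0.8372 μm/a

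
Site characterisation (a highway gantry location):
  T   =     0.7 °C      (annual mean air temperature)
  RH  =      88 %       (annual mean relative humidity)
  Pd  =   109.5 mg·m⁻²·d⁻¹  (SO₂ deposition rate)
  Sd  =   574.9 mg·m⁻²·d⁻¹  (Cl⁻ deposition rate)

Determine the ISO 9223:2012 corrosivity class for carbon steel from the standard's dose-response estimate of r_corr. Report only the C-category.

carbon steel: T≤10 °C ⇒ hinge +0.150·(0.7−10) = -1.3950
  sulphur-dioxide contribution → 29.31 μm/a
  chloride contribution → 98.38 μm/a
  total first-year rate 127.7 μm/a
Category bounds: 80…200 μm/a bracket r_corr ⇒ C5

C5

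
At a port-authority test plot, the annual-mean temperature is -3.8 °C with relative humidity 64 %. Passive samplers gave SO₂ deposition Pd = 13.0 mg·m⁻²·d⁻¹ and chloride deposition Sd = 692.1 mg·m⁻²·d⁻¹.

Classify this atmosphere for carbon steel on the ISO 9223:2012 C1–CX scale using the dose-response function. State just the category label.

carbon steel: temperature factor f = +0.150·(-13.8) = -2.0700
  sulphur-dioxide contribution → 3.049 μm/a
  chloride contribution → 41.76 μm/a
  total first-year rate 44.81 μm/a
44.8 μm/a falls in (25, 50] for carbon steel → category C3

C3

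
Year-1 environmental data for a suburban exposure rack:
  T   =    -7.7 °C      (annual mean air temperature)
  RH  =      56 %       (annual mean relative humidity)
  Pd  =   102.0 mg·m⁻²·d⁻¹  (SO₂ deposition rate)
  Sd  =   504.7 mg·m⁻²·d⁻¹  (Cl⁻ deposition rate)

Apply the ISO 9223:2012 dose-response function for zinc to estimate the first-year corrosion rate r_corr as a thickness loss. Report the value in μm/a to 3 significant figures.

zinc: T≤10 °C ⇒ hinge +0.038·(-7.7−10) = -0.6726
  sulphur-dioxide contribution → 0.6622 μm/a
  chloride contribution → 0.4944 μm/a
  total first-year rate 1.157 μm/a

r_corr = 1.16 μm/a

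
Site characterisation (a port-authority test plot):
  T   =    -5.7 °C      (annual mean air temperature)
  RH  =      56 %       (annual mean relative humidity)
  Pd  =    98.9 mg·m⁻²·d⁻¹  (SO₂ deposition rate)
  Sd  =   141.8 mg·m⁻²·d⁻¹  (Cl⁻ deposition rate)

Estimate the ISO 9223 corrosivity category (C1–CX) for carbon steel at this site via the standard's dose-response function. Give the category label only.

carbon steel: f(T) = +0.150·(T−10) [T≤10 °C] = -2.3550
  SO₂ term: 1.77·98.9^0.52·exp(0.02·56-2.3550) = 5.612
  Sd branch = 0.102·Sd^0.62·e^(0.033·RH+0.04·T) = 11.12 μm/a
  sum: 5.612 + 11.12 → r_corr = 16.73 μm/a
Category bounds: 1.3…25 μm/a bracket r_corr ⇒ C2

C2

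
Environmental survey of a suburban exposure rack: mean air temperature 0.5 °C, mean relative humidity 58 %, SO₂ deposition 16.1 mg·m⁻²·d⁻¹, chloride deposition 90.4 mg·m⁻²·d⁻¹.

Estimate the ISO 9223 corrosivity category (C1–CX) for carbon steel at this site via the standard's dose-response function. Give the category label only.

C2

carbon steel: T≤10 °C ⇒ hinge +0.150·(0.5−10) = -1.4250
  SO₂ term: 1.77·16.1^0.52·exp(0.02·58-1.4250) = 5.76
  Sd branch = 0.102·Sd^0.62·e^(0.033·RH+0.04·T) = 11.52 μm/a
  sum: 5.76 + 11.52 → r_corr = 17.28 μm/a
Category bounds: 1.3…25 μm/a bracket r_corr ⇒ C2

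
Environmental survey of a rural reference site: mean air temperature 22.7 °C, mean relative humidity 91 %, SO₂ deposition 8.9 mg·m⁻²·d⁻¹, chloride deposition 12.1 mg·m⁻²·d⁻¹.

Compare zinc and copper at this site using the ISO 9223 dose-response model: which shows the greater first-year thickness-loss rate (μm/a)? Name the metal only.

zinc: f(T) = -0.071·(T−10) [T>10 °C] = -0.9017
  Pd branch = 0.0129·Pd^0.44·e^(0.046·RH+f) = 0.9009 μm/a
  Sd branch = 0.0175·Sd^0.57·e^(0.008·RH+0.085·T) = 1.034 μm/a
  sum: 0.9009 + 1.034 → r_corr = 1.935 μm/a
copper: T>10 °C ⇒ hinge -0.080·(22.7−10) = -1.0160
  SO₂ term: 0.0053·8.9^0.26·exp(0.059·91-1.0160) = 0.7271
  Cl⁻ term: 0.01025·12.1^0.27·exp(0.036·91+0.049·22.7) = 1.618
  r_corr = 0.7271 + 1.618 = 2.345 μm/a
Ordering by μm/a: copper (2.34) > zinc (1.93)

copper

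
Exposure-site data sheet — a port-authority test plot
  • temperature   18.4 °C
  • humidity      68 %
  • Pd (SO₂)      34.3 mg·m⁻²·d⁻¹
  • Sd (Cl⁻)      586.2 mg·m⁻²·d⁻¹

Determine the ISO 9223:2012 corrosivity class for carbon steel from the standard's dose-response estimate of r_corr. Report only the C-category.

C5

carbon steel: T>10 °C ⇒ hinge -0.054·(18.4−10) = -0.4536
  sulphur-dioxide contribution → 27.54 μm/a
  chloride contribution → 104.5 μm/a
  total first-year rate 132 μm/a
ISO 9223 Table 2 (carbon steel): 80 < 132 ≤ 200 μm/a ⇒ C5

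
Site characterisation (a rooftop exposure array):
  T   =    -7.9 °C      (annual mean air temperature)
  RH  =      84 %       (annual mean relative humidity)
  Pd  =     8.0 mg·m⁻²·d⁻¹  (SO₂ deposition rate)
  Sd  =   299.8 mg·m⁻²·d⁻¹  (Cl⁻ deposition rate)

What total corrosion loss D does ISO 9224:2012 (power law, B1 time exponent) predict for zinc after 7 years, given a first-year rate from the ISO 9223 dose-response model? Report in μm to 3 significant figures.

D(7) = 5.98 μm

zinc: f(T) = +0.038·(T−10) [T≤10 °C] = -0.6802
  sulphur-dioxide contribution → 0.7774 μm/a
  chloride contribution → 0.4519 μm/a
  total first-year rate 1.229 μm/a
Power-law: D(7) = r_corr · 7^0.813
  D(7) = 1.229 × 7^0.813 = 1.229 × 4.865 = 5.98 μm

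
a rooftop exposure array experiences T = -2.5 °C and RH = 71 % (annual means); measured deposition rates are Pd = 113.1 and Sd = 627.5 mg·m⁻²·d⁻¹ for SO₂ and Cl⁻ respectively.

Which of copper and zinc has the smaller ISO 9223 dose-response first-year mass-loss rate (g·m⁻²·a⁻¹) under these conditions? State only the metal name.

copper: T≤10 °C ⇒ hinge +0.126·(-2.5−10) = -1.5750
  sulphur-dioxide contribution → 0.2474 μm/a
  chloride contribution → 0.6652 μm/a
  ⇒ r_corr(copper) = 0.9126 μm/a
  mass loss = 0.9126 μm/a × 8.96 g/cm³ = 8.177 g·m⁻²·a⁻¹
zinc: T≤10 °C ⇒ hinge +0.038·(-2.5−10) = -0.4750
  sulphur-dioxide contribution → 1.684 μm/a
  chloride contribution → 0.9819 μm/a
  total first-year rate 2.665 μm/a
  mass loss = 2.665 μm/a × 7.14 g/cm³ = 19.03 g·m⁻²·a⁻¹
Ordering by g·m⁻²·a⁻¹: zinc (19) > copper (8.18)

copper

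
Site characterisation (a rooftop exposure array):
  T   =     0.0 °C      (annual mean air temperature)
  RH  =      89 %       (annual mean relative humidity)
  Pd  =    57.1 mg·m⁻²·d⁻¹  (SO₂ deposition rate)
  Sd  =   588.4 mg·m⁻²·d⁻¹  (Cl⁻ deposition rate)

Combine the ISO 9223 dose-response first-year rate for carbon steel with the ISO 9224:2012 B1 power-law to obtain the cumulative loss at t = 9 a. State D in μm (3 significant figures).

D(9) = 377 μm

carbon steel: temperature factor f = +0.150·(-10.0) = -1.5000
  SO₂ term: 1.77·57.1^0.52·exp(0.02·89-1.5000) = 19.19
  Sd branch = 0.102·Sd^0.62·e^(0.033·RH+0.04·T) = 100.3 μm/a
  r_corr = 19.19 + 100.3 = 119.5 μm/a
Power-law: D(9) = r_corr · 9^0.523
  D(9) = 119.5 × 9^0.523 = 119.5 × 3.156 = 377.1 μm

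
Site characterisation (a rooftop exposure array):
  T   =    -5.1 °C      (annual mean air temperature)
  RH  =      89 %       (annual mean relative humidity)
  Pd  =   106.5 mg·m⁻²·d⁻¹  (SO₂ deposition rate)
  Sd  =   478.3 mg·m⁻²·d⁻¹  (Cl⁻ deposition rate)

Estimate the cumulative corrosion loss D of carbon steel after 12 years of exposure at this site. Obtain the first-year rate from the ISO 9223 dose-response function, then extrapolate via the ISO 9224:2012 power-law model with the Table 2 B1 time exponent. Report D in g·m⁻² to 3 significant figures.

D(12) = 2.43e+03 g·m⁻²

carbon steel: f(T) = +0.150·(T−10) [T≤10 °C] = -2.2650
  Pd branch = 1.77·Pd^0.52·e^(0.02·RH+f) = 12.35 μm/a
  Sd branch = 0.102·Sd^0.62·e^(0.033·RH+0.04·T) = 71.94 μm/a
  sum: 12.35 + 71.94 → r_corr = 84.28 μm/a
ISO 9224: D(t) = r_corr · t^b with b = 0.523 (carbon steel, B1)
  D(12) = 84.28 × 12^0.523 = 84.28 × 3.668 = 309.1 μm
  Mass loss = 309.1 μm × 7.85 g/cm³ = 2427 g·m⁻²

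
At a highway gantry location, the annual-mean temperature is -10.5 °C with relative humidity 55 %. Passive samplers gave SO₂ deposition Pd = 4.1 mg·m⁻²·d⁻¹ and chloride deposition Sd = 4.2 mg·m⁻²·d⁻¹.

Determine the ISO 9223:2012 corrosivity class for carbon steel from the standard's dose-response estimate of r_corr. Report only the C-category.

carbon steel: f(T) = +0.150·(T−10) [T≤10 °C] = -3.0750
  sulphur-dioxide contribution → 0.5116 μm/a
  chloride contribution → 1.002 μm/a
  ⇒ r_corr(carbon steel) = 1.514 μm/a
ISO 9223 Table 2 (carbon steel): 1.3 < 1.51 ≤ 25 μm/a ⇒ C2

C2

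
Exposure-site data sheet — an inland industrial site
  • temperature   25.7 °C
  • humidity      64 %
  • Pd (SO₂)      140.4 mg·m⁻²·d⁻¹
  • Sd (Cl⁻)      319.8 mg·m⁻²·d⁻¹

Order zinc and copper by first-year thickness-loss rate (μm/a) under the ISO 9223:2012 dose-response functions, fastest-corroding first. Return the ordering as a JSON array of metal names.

["zinc", "copper"]

zinc: T>10 °C ⇒ hinge -0.071·(25.7−10) = -1.1147
  sulphur-dioxide contribution → 0.7078 μm/a
  chloride contribution → 6.949 μm/a
  total first-year rate 7.656 μm/a
copper: T>10 °C ⇒ hinge -0.080·(25.7−10) = -1.2560
  sulphur-dioxide contribution → 0.2382 μm/a
  chloride contribution → 1.716 μm/a
  ⇒ r_corr(copper) = 1.954 μm/a
Ordering by μm/a: zinc (7.66) > copper (1.95)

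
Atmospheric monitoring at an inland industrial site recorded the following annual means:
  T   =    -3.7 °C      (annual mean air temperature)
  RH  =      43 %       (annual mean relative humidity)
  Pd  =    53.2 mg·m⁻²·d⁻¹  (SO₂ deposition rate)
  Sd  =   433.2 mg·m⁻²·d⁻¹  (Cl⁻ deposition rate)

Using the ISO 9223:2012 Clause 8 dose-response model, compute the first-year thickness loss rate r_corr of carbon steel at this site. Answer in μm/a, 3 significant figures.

carbon steel: T≤10 °C ⇒ hinge +0.150·(-3.7−10) = -2.0550
  Pd branch = 1.77·Pd^0.52·e^(0.02·RH+f) = 4.231 μm/a
  Cl⁻ term: 0.102·433.2^0.62·exp(0.033·43+0.04·-3.7) = 15.68
  r_corr = 4.231 + 15.68 = 19.91 μm/a

r_corr = 19.9 μm/a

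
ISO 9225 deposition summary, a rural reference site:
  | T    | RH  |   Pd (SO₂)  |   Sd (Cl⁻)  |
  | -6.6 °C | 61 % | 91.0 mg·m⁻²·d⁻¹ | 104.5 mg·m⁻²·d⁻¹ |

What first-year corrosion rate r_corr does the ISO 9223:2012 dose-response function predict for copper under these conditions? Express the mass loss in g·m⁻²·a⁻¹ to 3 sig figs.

copper: temperature factor f = +0.126·(-16.6) = -2.0916
  sulphur-dioxide contribution → 0.07732 μm/a
  chloride contribution → 0.234 μm/a
  total first-year rate 0.3113 μm/a
Convert to mass loss: 0.3113 μm/a × 8.96 g/cm³ = 2.789 g·m⁻²·a⁻¹

r_corr = 2.79 g·m⁻²·a⁻¹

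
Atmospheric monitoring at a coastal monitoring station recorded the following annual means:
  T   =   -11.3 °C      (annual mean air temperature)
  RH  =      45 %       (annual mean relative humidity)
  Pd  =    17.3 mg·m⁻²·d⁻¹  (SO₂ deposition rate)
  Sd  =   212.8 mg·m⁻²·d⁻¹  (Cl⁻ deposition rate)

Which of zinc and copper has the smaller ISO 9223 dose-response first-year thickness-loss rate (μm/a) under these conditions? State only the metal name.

copper

zinc: temperature factor f = +0.038·(-21.3) = -0.8094
  SO₂ term: 0.0129·17.3^0.44·exp(0.046·45-0.8094) = 0.1595
  Cl⁻ term: 0.0175·212.8^0.57·exp(0.008·45+0.085·-11.3) = 0.2038
  sum: 0.1595 + 0.2038 → r_corr = 0.3633 μm/a
copper: f(T) = +0.126·(T−10) [T≤10 °C] = -2.6838
  SO₂ term: 0.0053·17.3^0.26·exp(0.059·45-2.6838) = 0.01081
  Sd branch = 0.01025·Sd^0.27·e^(0.036·RH+0.049·T) = 0.1266 μm/a
  sum: 0.01081 + 0.1266 → r_corr = 0.1374 μm/a
Ordering by μm/a: zinc (0.363) > copper (0.137)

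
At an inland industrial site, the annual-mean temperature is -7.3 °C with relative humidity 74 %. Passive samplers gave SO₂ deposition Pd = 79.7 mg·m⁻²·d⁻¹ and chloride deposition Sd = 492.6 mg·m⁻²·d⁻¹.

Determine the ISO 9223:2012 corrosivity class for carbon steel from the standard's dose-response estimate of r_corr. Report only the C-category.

C3

carbon steel: T≤10 °C ⇒ hinge +0.150·(-7.3−10) = -2.5950
  Pd branch = 1.77·Pd^0.52·e^(0.02·RH+f) = 5.656 μm/a
  Cl⁻ term: 0.102·492.6^0.62·exp(0.033·74+0.04·-7.3) = 40.9
  r_corr = 5.656 + 40.9 = 46.55 μm/a
46.6 μm/a falls in (25, 50] for carbon steel → category C3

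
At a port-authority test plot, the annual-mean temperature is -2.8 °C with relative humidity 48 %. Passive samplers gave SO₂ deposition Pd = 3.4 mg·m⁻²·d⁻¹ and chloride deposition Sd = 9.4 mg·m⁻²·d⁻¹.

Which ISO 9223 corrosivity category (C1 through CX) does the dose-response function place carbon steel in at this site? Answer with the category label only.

C2

carbon steel: f(T) = +0.150·(T−10) [T≤10 °C] = -1.9200
  SO₂ term: 1.77·3.4^0.52·exp(0.02·48-1.9200) = 1.281
  Cl⁻ term: 0.102·9.4^0.62·exp(0.033·48+0.04·-2.8) = 1.783
  sum: 1.281 + 1.783 → r_corr = 3.064 μm/a
ISO 9223 Table 2 (carbon steel): 1.3 < 3.06 ≤ 25 μm/a ⇒ C2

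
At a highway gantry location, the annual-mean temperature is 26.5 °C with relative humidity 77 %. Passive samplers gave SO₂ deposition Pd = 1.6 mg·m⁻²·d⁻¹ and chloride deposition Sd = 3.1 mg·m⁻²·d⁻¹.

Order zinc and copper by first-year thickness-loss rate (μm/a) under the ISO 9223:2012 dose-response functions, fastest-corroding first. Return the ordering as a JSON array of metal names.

["copper", "zinc"]

zinc: temperature factor f = -0.071·(16.5) = -1.1715
  sulphur-dioxide contribution → 0.1698 μm/a
  chloride contribution → 0.5873 μm/a
  total first-year rate 0.7571 μm/a
copper: f(T) = -0.080·(T−10) [T>10 °C] = -1.3200
  sulphur-dioxide contribution → 0.1503 μm/a
  chloride contribution → 0.8151 μm/a
  total first-year rate 0.9654 μm/a
Ordering by μm/a: copper (0.965) > zinc (0.757)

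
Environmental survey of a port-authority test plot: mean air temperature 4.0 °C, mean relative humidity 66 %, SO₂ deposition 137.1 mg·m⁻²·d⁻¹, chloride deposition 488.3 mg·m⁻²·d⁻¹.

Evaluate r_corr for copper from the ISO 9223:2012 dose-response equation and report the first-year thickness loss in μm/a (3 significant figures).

r_corr = 1.15 μm/a

copper: T≤10 °C ⇒ hinge +0.126·(4.0−10) = -0.7560
  sulphur-dioxide contribution → 0.4393 μm/a
  chloride contribution → 0.714 μm/a
  ⇒ r_corr(copper) = 1.153 μm/a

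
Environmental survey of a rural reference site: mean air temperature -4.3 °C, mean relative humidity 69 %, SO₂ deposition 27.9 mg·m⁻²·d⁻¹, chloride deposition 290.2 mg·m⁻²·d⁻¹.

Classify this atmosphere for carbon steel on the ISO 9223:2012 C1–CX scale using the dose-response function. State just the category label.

carbon steel: T≤10 °C ⇒ hinge +0.150·(-4.3−10) = -2.1450
  Pd branch = 1.77·Pd^0.52·e^(0.02·RH+f) = 4.65 μm/a
  Cl⁻ term: 0.102·290.2^0.62·exp(0.033·69+0.04·-4.3) = 28.16
  r_corr = 4.65 + 28.16 = 32.81 μm/a
Category bounds: 25…50 μm/a bracket r_corr ⇒ C3

C3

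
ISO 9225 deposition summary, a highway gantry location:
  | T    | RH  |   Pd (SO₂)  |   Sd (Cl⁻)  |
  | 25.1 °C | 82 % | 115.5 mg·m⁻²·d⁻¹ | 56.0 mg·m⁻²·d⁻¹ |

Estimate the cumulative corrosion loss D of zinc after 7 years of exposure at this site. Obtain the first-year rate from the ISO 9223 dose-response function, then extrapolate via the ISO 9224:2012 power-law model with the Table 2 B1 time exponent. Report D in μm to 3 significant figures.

D(7) = 21.3 μm

zinc: temperature factor f = -0.071·(15.1) = -1.0721
  sulphur-dioxide contribution → 1.551 μm/a
  chloride contribution → 2.825 μm/a
  ⇒ r_corr(zinc) = 4.376 μm/a
Long-term exponent b (ISO 9224 Table 2, B1) = 0.813
  D(7) = 4.376 × 7^0.813 = 4.376 × 4.865 = 21.29 μm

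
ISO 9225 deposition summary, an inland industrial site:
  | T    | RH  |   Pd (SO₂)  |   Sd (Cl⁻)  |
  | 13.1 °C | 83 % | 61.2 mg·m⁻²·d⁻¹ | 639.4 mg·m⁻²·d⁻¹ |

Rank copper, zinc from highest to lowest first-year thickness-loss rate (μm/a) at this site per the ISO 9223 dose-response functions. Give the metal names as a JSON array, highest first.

["zinc", "copper"]

copper: f(T) = -0.080·(T−10) [T>10 °C] = -0.2480
  SO₂ term: 0.0053·61.2^0.26·exp(0.059·83-0.2480) = 1.614
  Sd branch = 0.01025·Sd^0.27·e^(0.036·RH+0.049·T) = 2.212 μm/a
  r_corr = 1.614 + 2.212 = 3.826 μm/a
zinc: f(T) = -0.071·(T−10) [T>10 °C] = -0.2201
  Pd branch = 0.0129·Pd^0.44·e^(0.046·RH+f) = 2.879 μm/a
  Sd branch = 0.0175·Sd^0.57·e^(0.008·RH+0.085·T) = 4.114 μm/a
  sum: 2.879 + 4.114 → r_corr = 6.994 μm/a
Ordering by μm/a: zinc (6.99) > copper (3.83)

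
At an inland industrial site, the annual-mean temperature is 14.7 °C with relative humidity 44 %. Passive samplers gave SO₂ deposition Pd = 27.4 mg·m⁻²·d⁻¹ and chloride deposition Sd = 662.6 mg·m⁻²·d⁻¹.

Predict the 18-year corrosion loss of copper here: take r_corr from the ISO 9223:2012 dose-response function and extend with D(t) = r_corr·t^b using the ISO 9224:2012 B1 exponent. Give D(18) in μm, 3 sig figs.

copper: f(T) = -0.080·(T−10) [T>10 °C] = -0.3760
  SO₂ term: 0.0053·27.4^0.26·exp(0.059·44-0.3760) = 0.1154
  Cl⁻ term: 0.01025·662.6^0.27·exp(0.036·44+0.049·14.7) = 0.5932
  r_corr = 0.1154 + 0.5932 = 0.7086 μm/a
Power-law: D(18) = r_corr · 18^0.667
  D(18) = 0.7086 × 18^0.667 = 0.7086 × 6.875 = 4.872 μm

D(18) = 4.87 μm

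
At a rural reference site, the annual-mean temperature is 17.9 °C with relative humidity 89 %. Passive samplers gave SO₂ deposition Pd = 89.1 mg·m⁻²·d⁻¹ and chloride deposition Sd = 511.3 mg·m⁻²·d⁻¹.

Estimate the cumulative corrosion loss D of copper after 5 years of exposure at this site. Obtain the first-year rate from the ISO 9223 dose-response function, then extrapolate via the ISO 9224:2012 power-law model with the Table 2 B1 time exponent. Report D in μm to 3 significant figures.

copper: f(T) = -0.080·(T−10) [T>10 °C] = -0.6320
  sulphur-dioxide contribution → 1.727 μm/a
  chloride contribution → 3.269 μm/a
  total first-year rate 4.996 μm/a
Power-law: D(5) = r_corr · 5^0.667
  D(5) = 4.996 × 5^0.667 = 4.996 × 2.926 = 14.62 μm

D(5) = 14.6 μm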